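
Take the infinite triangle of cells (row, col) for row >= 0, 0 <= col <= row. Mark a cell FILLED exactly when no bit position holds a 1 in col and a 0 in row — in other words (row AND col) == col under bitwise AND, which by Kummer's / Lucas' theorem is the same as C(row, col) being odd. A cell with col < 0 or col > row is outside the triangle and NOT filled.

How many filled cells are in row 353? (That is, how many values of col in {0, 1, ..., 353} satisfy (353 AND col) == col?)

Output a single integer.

Answer: 16

Derivation:
353 in binary = 101100001
popcount(353) = number of 1-bits in 101100001 = 4
A col c satisfies (353 AND c) == c iff every set bit of c is also set in 353; each of the 4 set bits of 353 can independently be on or off in c.
count = 2^4 = 16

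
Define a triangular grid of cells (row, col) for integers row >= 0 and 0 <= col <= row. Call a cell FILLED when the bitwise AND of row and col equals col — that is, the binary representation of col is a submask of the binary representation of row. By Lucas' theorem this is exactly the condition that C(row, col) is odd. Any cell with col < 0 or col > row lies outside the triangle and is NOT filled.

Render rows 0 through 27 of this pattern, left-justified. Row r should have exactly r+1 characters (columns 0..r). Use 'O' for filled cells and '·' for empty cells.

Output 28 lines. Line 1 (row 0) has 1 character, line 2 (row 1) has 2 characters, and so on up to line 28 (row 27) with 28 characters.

Answer: O
OO
O·O
OOOO
O···O
OO··OO
O·O·O·O
OOOOOOOO
O·······O
OO······OO
O·O·····O·O
OOOO····OOOO
O···O···O···O
OO··OO··OO··OO
O·O·O·O·O·O·O·O
OOOOOOOOOOOOOOOO
O···············O
OO··············OO
O·O·············O·O
OOOO············OOOO
O···O···········O···O
OO··OO··········OO··OO
O·O·O·O·········O·O·O·O
OOOOOOOO········OOOOOOOO
O·······O·······O·······O
OO······OO······OO······OO
O·O·····O·O·····O·O·····O·O
OOOO····OOOO····OOOO····OOOO

Derivation:
r0=0: O
r1=1: OO
r2=10: O·O
r3=11: OOOO
r4=100: O···O
r5=101: OO··OO
r6=110: O·O·O·O
r7=111: OOOOOOOO
r8=1000: O·······O
r9=1001: OO······OO
r10=1010: O·O·····O·O
r11=1011: OOOO····OOOO
r12=1100: O···O···O···O
r13=1101: OO··OO··OO··OO
r14=1110: O·O·O·O·O·O·O·O
r15=1111: OOOOOOOOOOOOOOOO
r16=10000: O···············O
r17=10001: OO··············OO
r18=10010: O·O·············O·O
r19=10011: OOOO············OOOO
r20=10100: O···O···········O···O
r21=10101: OO··OO··········OO··OO
r22=10110: O·O·O·O·········O·O·O·O
r23=10111: OOOOOOOO········OOOOOOOO
r24=11000: O·······O·······O·······O
r25=11001: OO······OO······OO······OO
r26=11010: O·O·····O·O·····O·O·····O·O
r27=11011: OOOO····OOOO····OOOO····OOOO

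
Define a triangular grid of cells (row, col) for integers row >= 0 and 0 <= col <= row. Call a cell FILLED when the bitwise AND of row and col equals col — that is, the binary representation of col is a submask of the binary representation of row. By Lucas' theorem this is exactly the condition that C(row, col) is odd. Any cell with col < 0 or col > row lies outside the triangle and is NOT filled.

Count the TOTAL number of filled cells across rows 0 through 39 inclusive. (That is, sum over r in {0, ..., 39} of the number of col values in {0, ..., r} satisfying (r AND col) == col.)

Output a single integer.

Answer: 297

Derivation:
r0=0 pc0: +1 =1
r1=1 pc1: +2 =3
r2=10 pc1: +2 =5
r3=11 pc2: +4 =9
r4=100 pc1: +2 =11
r5=101 pc2: +4 =15
r6=110 pc2: +4 =19
r7=111 pc3: +8 =27
r8=1000 pc1: +2 =29
r9=1001 pc2: +4 =33
r10=1010 pc2: +4 =37
r11=1011 pc3: +8 =45
r12=1100 pc2: +4 =49
r13=1101 pc3: +8 =57
r14=1110 pc3: +8 =65
r15=1111 pc4: +16 =81
r16=10000 pc1: +2 =83
r17=10001 pc2: +4 =87
r18=10010 pc2: +4 =91
r19=10011 pc3: +8 =99
r20=10100 pc2: +4 =103
r21=10101 pc3: +8 =111
r22=10110 pc3: +8 =119
r23=10111 pc4: +16 =135
r24=11000 pc2: +4 =139
r25=11001 pc3: +8 =147
r26=11010 pc3: +8 =155
r27=11011 pc4: +16 =171
r28=11100 pc3: +8 =179
r29=11101 pc4: +16 =195
r30=11110 pc4: +16 =211
r31=11111 pc5: +32 =243
r32=100000 pc1: +2 =245
r33=100001 pc2: +4 =249
r34=100010 pc2: +4 =253
r35=100011 pc3: +8 =261
r36=100100 pc2: +4 =265
r37=100101 pc3: +8 =273
r38=100110 pc3: +8 =281
r39=100111 pc4: +16 =297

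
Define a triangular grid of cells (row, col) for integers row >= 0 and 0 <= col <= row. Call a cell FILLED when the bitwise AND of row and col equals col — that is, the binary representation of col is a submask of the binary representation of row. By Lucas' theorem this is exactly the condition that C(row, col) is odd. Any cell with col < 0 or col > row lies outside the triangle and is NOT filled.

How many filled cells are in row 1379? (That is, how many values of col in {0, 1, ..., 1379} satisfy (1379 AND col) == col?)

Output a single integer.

Answer: 64

Derivation:
1379 in binary = 10101100011
popcount(1379) = number of 1-bits in 10101100011 = 6
A col c satisfies (1379 AND c) == c iff every set bit of c is also set in 1379; each of the 6 set bits of 1379 can independently be on or off in c.
count = 2^6 = 64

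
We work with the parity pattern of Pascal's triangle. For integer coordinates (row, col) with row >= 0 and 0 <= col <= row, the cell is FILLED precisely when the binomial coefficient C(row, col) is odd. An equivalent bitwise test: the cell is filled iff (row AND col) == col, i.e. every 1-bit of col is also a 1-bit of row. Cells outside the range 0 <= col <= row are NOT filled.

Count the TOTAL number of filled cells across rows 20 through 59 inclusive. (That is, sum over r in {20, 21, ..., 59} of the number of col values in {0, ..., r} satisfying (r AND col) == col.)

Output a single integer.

r20=10100 pc2: +4 =4
r21=10101 pc3: +8 =12
r22=10110 pc3: +8 =20
r23=10111 pc4: +16 =36
r24=11000 pc2: +4 =40
r25=11001 pc3: +8 =48
r26=11010 pc3: +8 =56
r27=11011 pc4: +16 =72
r28=11100 pc3: +8 =80
r29=11101 pc4: +16 =96
r30=11110 pc4: +16 =112
r31=11111 pc5: +32 =144
r32=100000 pc1: +2 =146
r33=100001 pc2: +4 =150
r34=100010 pc2: +4 =154
r35=100011 pc3: +8 =162
r36=100100 pc2: +4 =166
r37=100101 pc3: +8 =174
r38=100110 pc3: +8 =182
r39=100111 pc4: +16 =198
r40=101000 pc2: +4 =202
r41=101001 pc3: +8 =210
r42=101010 pc3: +8 =218
r43=101011 pc4: +16 =234
r44=101100 pc3: +8 =242
r45=101101 pc4: +16 =258
r46=101110 pc4: +16 =274
r47=101111 pc5: +32 =306
r48=110000 pc2: +4 =310
r49=110001 pc3: +8 =318
r50=110010 pc3: +8 =326
r51=110011 pc4: +16 =342
r52=110100 pc3: +8 =350
r53=110101 pc4: +16 =366
r54=110110 pc4: +16 =382
r55=110111 pc5: +32 =414
r56=111000 pc3: +8 =422
r57=111001 pc4: +16 =438
r58=111010 pc4: +16 =454
r59=111011 pc5: +32 =486

Answer: 486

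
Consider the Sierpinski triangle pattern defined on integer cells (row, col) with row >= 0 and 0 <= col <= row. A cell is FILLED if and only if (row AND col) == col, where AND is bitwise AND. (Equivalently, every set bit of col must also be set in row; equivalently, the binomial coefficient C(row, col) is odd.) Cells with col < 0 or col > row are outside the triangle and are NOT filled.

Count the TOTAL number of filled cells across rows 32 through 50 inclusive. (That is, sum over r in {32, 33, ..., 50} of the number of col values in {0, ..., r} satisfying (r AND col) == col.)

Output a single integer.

Answer: 182

Derivation:
r32=100000 pc1: +2 =2
r33=100001 pc2: +4 =6
r34=100010 pc2: +4 =10
r35=100011 pc3: +8 =18
r36=100100 pc2: +4 =22
r37=100101 pc3: +8 =30
r38=100110 pc3: +8 =38
r39=100111 pc4: +16 =54
r40=101000 pc2: +4 =58
r41=101001 pc3: +8 =66
r42=101010 pc3: +8 =74
r43=101011 pc4: +16 =90
r44=101100 pc3: +8 =98
r45=101101 pc4: +16 =114
r46=101110 pc4: +16 =130
r47=101111 pc5: +32 =162
r48=110000 pc2: +4 =166
r49=110001 pc3: +8 =174
r50=110010 pc3: +8 =182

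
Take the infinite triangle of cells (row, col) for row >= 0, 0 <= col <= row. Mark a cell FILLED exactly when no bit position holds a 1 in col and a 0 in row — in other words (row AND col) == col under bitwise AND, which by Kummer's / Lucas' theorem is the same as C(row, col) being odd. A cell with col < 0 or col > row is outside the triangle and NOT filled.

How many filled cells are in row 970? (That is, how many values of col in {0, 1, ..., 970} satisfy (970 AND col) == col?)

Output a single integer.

Answer: 64

Derivation:
970 in binary = 1111001010
popcount(970) = number of 1-bits in 1111001010 = 6
A col c satisfies (970 AND c) == c iff every set bit of c is also set in 970; each of the 6 set bits of 970 can independently be on or off in c.
count = 2^6 = 64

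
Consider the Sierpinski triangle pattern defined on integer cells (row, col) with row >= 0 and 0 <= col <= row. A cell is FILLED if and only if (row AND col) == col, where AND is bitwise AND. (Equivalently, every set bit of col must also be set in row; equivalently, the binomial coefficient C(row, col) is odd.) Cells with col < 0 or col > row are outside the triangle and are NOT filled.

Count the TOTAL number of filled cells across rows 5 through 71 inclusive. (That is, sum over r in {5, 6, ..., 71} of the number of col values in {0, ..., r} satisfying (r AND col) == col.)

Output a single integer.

Answer: 772

Derivation:
r5=101 pc2: +4 =4
r6=110 pc2: +4 =8
r7=111 pc3: +8 =16
r8=1000 pc1: +2 =18
r9=1001 pc2: +4 =22
r10=1010 pc2: +4 =26
r11=1011 pc3: +8 =34
r12=1100 pc2: +4 =38
r13=1101 pc3: +8 =46
r14=1110 pc3: +8 =54
r15=1111 pc4: +16 =70
r16=10000 pc1: +2 =72
r17=10001 pc2: +4 =76
r18=10010 pc2: +4 =80
r19=10011 pc3: +8 =88
r20=10100 pc2: +4 =92
r21=10101 pc3: +8 =100
r22=10110 pc3: +8 =108
r23=10111 pc4: +16 =124
r24=11000 pc2: +4 =128
r25=11001 pc3: +8 =136
r26=11010 pc3: +8 =144
r27=11011 pc4: +16 =160
r28=11100 pc3: +8 =168
r29=11101 pc4: +16 =184
r30=11110 pc4: +16 =200
r31=11111 pc5: +32 =232
r32=100000 pc1: +2 =234
r33=100001 pc2: +4 =238
r34=100010 pc2: +4 =242
r35=100011 pc3: +8 =250
r36=100100 pc2: +4 =254
r37=100101 pc3: +8 =262
r38=100110 pc3: +8 =270
r39=100111 pc4: +16 =286
r40=101000 pc2: +4 =290
r41=101001 pc3: +8 =298
r42=101010 pc3: +8 =306
r43=101011 pc4: +16 =322
r44=101100 pc3: +8 =330
r45=101101 pc4: +16 =346
r46=101110 pc4: +16 =362
r47=101111 pc5: +32 =394
r48=110000 pc2: +4 =398
r49=110001 pc3: +8 =406
r50=110010 pc3: +8 =414
r51=110011 pc4: +16 =430
r52=110100 pc3: +8 =438
r53=110101 pc4: +16 =454
r54=110110 pc4: +16 =470
r55=110111 pc5: +32 =502
r56=111000 pc3: +8 =510
r57=111001 pc4: +16 =526
r58=111010 pc4: +16 =542
r59=111011 pc5: +32 =574
r60=111100 pc4: +16 =590
r61=111101 pc5: +32 =622
r62=111110 pc5: +32 =654
r63=111111 pc6: +64 =718
r64=1000000 pc1: +2 =720
r65=1000001 pc2: +4 =724
r66=1000010 pc2: +4 =728
r67=1000011 pc3: +8 =736
r68=1000100 pc2: +4 =740
r69=1000101 pc3: +8 =748
r70=1000110 pc3: +8 =756
r71=1000111 pc4: +16 =772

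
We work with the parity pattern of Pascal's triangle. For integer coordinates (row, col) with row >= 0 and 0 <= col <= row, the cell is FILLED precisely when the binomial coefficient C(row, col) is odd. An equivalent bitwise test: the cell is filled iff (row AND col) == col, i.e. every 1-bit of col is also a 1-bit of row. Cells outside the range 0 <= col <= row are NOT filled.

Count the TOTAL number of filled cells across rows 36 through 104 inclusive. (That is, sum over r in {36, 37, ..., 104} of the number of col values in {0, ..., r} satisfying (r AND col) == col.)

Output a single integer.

Answer: 1070

Derivation:
r36=100100 pc2: +4 =4
r37=100101 pc3: +8 =12
r38=100110 pc3: +8 =20
r39=100111 pc4: +16 =36
r40=101000 pc2: +4 =40
r41=101001 pc3: +8 =48
r42=101010 pc3: +8 =56
r43=101011 pc4: +16 =72
r44=101100 pc3: +8 =80
r45=101101 pc4: +16 =96
r46=101110 pc4: +16 =112
r47=101111 pc5: +32 =144
r48=110000 pc2: +4 =148
r49=110001 pc3: +8 =156
r50=110010 pc3: +8 =164
r51=110011 pc4: +16 =180
r52=110100 pc3: +8 =188
r53=110101 pc4: +16 =204
r54=110110 pc4: +16 =220
r55=110111 pc5: +32 =252
r56=111000 pc3: +8 =260
r57=111001 pc4: +16 =276
r58=111010 pc4: +16 =292
r59=111011 pc5: +32 =324
r60=111100 pc4: +16 =340
r61=111101 pc5: +32 =372
r62=111110 pc5: +32 =404
r63=111111 pc6: +64 =468
r64=1000000 pc1: +2 =470
r65=1000001 pc2: +4 =474
r66=1000010 pc2: +4 =478
r67=1000011 pc3: +8 =486
r68=1000100 pc2: +4 =490
r69=1000101 pc3: +8 =498
r70=1000110 pc3: +8 =506
r71=1000111 pc4: +16 =522
r72=1001000 pc2: +4 =526
r73=1001001 pc3: +8 =534
r74=1001010 pc3: +8 =542
r75=1001011 pc4: +16 =558
r76=1001100 pc3: +8 =566
r77=1001101 pc4: +16 =582
r78=1001110 pc4: +16 =598
r79=1001111 pc5: +32 =630
r80=1010000 pc2: +4 =634
r81=1010001 pc3: +8 =642
r82=1010010 pc3: +8 =650
r83=1010011 pc4: +16 =666
r84=1010100 pc3: +8 =674
r85=1010101 pc4: +16 =690
r86=1010110 pc4: +16 =706
r87=1010111 pc5: +32 =738
r88=1011000 pc3: +8 =746
r89=1011001 pc4: +16 =762
r90=1011010 pc4: +16 =778
r91=1011011 pc5: +32 =810
r92=1011100 pc4: +16 =826
r93=1011101 pc5: +32 =858
r94=1011110 pc5: +32 =890
r95=1011111 pc6: +64 =954
r96=1100000 pc2: +4 =958
r97=1100001 pc3: +8 =966
r98=1100010 pc3: +8 =974
r99=1100011 pc4: +16 =990
r100=1100100 pc3: +8 =998
r101=1100101 pc4: +16 =1014
r102=1100110 pc4: +16 =1030
r103=1100111 pc5: +32 =1062
r104=1101000 pc3: +8 =1070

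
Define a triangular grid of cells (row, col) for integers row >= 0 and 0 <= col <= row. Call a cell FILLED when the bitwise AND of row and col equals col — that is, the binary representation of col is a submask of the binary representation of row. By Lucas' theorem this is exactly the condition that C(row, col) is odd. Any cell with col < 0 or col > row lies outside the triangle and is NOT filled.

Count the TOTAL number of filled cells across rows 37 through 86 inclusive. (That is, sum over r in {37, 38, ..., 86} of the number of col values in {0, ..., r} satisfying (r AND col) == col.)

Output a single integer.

Answer: 702

Derivation:
r37=100101 pc3: +8 =8
r38=100110 pc3: +8 =16
r39=100111 pc4: +16 =32
r40=101000 pc2: +4 =36
r41=101001 pc3: +8 =44
r42=101010 pc3: +8 =52
r43=101011 pc4: +16 =68
r44=101100 pc3: +8 =76
r45=101101 pc4: +16 =92
r46=101110 pc4: +16 =108
r47=101111 pc5: +32 =140
r48=110000 pc2: +4 =144
r49=110001 pc3: +8 =152
r50=110010 pc3: +8 =160
r51=110011 pc4: +16 =176
r52=110100 pc3: +8 =184
r53=110101 pc4: +16 =200
r54=110110 pc4: +16 =216
r55=110111 pc5: +32 =248
r56=111000 pc3: +8 =256
r57=111001 pc4: +16 =272
r58=111010 pc4: +16 =288
r59=111011 pc5: +32 =320
r60=111100 pc4: +16 =336
r61=111101 pc5: +32 =368
r62=111110 pc5: +32 =400
r63=111111 pc6: +64 =464
r64=1000000 pc1: +2 =466
r65=1000001 pc2: +4 =470
r66=1000010 pc2: +4 =474
r67=1000011 pc3: +8 =482
r68=1000100 pc2: +4 =486
r69=1000101 pc3: +8 =494
r70=1000110 pc3: +8 =502
r71=1000111 pc4: +16 =518
r72=1001000 pc2: +4 =522
r73=1001001 pc3: +8 =530
r74=1001010 pc3: +8 =538
r75=1001011 pc4: +16 =554
r76=1001100 pc3: +8 =562
r77=1001101 pc4: +16 =578
r78=1001110 pc4: +16 =594
r79=1001111 pc5: +32 =626
r80=1010000 pc2: +4 =630
r81=1010001 pc3: +8 =638
r82=1010010 pc3: +8 =646
r83=1010011 pc4: +16 =662
r84=1010100 pc3: +8 =670
r85=1010101 pc4: +16 =686
r86=1010110 pc4: +16 =702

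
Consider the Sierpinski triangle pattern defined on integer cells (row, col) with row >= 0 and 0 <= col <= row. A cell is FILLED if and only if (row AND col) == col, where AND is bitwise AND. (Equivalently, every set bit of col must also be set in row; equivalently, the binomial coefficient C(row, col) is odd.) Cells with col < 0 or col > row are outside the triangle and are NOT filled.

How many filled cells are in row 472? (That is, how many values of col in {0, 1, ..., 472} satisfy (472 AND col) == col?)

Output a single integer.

472 in binary = 111011000
popcount(472) = number of 1-bits in 111011000 = 5
A col c satisfies (472 AND c) == c iff every set bit of c is also set in 472; each of the 5 set bits of 472 can independently be on or off in c.
count = 2^5 = 32

Answer: 32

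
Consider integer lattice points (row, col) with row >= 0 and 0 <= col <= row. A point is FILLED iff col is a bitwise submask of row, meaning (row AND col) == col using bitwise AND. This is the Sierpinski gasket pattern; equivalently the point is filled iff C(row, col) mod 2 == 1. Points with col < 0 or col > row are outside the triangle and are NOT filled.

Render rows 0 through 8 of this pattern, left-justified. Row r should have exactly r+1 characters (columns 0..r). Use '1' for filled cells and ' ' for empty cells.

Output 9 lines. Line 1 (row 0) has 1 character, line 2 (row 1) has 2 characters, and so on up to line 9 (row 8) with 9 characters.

Answer: 1
11
1 1
1111
1   1
11  11
1 1 1 1
11111111
1       1

Derivation:
r0=0: 1
r1=1: 11
r2=10: 1 1
r3=11: 1111
r4=100: 1   1
r5=101: 11  11
r6=110: 1 1 1 1
r7=111: 11111111
r8=1000: 1       1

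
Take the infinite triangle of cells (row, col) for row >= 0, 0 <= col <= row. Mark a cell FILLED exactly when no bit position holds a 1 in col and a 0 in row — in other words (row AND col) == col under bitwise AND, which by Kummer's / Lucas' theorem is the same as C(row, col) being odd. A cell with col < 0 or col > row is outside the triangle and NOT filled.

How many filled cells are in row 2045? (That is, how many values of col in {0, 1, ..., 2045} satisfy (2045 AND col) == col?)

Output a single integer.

Answer: 1024

Derivation:
2045 in binary = 11111111101
popcount(2045) = number of 1-bits in 11111111101 = 10
A col c satisfies (2045 AND c) == c iff every set bit of c is also set in 2045; each of the 10 set bits of 2045 can independently be on or off in c.
count = 2^10 = 1024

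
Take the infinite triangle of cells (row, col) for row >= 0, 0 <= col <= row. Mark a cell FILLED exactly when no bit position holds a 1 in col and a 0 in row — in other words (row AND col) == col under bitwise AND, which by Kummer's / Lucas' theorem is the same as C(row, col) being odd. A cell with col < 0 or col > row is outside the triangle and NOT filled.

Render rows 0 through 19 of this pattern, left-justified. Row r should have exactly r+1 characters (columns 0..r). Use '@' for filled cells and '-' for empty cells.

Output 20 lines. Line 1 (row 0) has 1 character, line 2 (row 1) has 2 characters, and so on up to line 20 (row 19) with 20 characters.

Answer: @
@@
@-@
@@@@
@---@
@@--@@
@-@-@-@
@@@@@@@@
@-------@
@@------@@
@-@-----@-@
@@@@----@@@@
@---@---@---@
@@--@@--@@--@@
@-@-@-@-@-@-@-@
@@@@@@@@@@@@@@@@
@---------------@
@@--------------@@
@-@-------------@-@
@@@@------------@@@@

Derivation:
r0=0: @
r1=1: @@
r2=10: @-@
r3=11: @@@@
r4=100: @---@
r5=101: @@--@@
r6=110: @-@-@-@
r7=111: @@@@@@@@
r8=1000: @-------@
r9=1001: @@------@@
r10=1010: @-@-----@-@
r11=1011: @@@@----@@@@
r12=1100: @---@---@---@
r13=1101: @@--@@--@@--@@
r14=1110: @-@-@-@-@-@-@-@
r15=1111: @@@@@@@@@@@@@@@@
r16=10000: @---------------@
r17=10001: @@--------------@@
r18=10010: @-@-------------@-@
r19=10011: @@@@------------@@@@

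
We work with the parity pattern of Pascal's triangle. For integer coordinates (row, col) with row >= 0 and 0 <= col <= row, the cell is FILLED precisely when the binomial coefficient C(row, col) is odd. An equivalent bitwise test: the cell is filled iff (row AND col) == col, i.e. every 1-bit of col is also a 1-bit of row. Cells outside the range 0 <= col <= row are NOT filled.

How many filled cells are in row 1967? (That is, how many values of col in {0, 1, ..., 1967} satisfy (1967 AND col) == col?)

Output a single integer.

1967 in binary = 11110101111
popcount(1967) = number of 1-bits in 11110101111 = 9
A col c satisfies (1967 AND c) == c iff every set bit of c is also set in 1967; each of the 9 set bits of 1967 can independently be on or off in c.
count = 2^9 = 512

Answer: 512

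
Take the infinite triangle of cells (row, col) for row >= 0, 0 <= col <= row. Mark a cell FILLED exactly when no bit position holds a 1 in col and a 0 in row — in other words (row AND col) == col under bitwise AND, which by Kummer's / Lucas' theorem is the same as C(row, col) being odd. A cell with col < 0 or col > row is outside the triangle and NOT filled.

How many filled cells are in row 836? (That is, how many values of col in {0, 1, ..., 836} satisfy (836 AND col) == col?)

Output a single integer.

Answer: 16

Derivation:
836 in binary = 1101000100
popcount(836) = number of 1-bits in 1101000100 = 4
A col c satisfies (836 AND c) == c iff every set bit of c is also set in 836; each of the 4 set bits of 836 can independently be on or off in c.
count = 2^4 = 16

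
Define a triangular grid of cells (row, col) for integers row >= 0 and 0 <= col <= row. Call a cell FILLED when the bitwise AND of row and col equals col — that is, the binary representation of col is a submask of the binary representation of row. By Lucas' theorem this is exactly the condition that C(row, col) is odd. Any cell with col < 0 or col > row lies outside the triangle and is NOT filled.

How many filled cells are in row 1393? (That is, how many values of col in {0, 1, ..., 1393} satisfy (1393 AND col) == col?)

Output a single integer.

Answer: 64

Derivation:
1393 in binary = 10101110001
popcount(1393) = number of 1-bits in 10101110001 = 6
A col c satisfies (1393 AND c) == c iff every set bit of c is also set in 1393; each of the 6 set bits of 1393 can independently be on or off in c.
count = 2^6 = 64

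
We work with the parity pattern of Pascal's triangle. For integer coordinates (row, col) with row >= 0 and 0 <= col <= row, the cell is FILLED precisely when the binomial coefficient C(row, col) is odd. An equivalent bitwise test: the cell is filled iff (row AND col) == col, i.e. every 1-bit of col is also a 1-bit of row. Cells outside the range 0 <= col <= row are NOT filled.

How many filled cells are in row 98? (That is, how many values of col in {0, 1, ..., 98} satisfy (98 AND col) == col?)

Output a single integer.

98 in binary = 1100010
popcount(98) = number of 1-bits in 1100010 = 3
A col c satisfies (98 AND c) == c iff every set bit of c is also set in 98; each of the 3 set bits of 98 can independently be on or off in c.
count = 2^3 = 8

Answer: 8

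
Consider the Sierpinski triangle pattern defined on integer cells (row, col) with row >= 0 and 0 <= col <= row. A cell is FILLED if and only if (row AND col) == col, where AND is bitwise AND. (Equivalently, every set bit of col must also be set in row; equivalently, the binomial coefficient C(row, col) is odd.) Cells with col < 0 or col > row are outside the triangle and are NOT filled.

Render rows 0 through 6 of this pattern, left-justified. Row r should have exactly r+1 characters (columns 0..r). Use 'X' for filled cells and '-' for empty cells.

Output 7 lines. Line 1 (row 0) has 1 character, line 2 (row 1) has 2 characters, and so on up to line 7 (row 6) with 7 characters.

Answer: X
XX
X-X
XXXX
X---X
XX--XX
X-X-X-X

Derivation:
r0=0: X
r1=1: XX
r2=10: X-X
r3=11: XXXX
r4=100: X---X
r5=101: XX--XX
r6=110: X-X-X-X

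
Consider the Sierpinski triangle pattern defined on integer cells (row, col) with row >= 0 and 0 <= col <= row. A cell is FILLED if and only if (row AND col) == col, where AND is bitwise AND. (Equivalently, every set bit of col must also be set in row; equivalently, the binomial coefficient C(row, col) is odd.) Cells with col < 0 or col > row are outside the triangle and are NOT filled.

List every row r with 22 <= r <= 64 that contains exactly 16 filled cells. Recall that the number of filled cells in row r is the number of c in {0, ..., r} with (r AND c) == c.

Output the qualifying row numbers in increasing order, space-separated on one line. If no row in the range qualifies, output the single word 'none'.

Answer: 23 27 29 30 39 43 45 46 51 53 54 57 58 60

Derivation:
Row r has 2^popcount(r) filled cells, so we need popcount(r) = log2(16) = 4.
Scan r = 22..64 and keep those with exactly 4 one-bits:
r=22=10110 popcount=3 -> skip
r=23=10111 popcount=4 -> KEEP
r=24=11000 popcount=2 -> skip
r=25=11001 popcount=3 -> skip
r=26=11010 popcount=3 -> skip
r=27=11011 popcount=4 -> KEEP
r=28=11100 popcount=3 -> skip
r=29=11101 popcount=4 -> KEEP
r=30=11110 popcount=4 -> KEEP
r=31=11111 popcount=5 -> skip
r=32=100000 popcount=1 -> skip
r=33=100001 popcount=2 -> skip
r=34=100010 popcount=2 -> skip
r=35=100011 popcount=3 -> skip
r=36=100100 popcount=2 -> skip
r=37=100101 popcount=3 -> skip
r=38=100110 popcount=3 -> skip
r=39=100111 popcount=4 -> KEEP
r=40=101000 popcount=2 -> skip
r=41=101001 popcount=3 -> skip
r=42=101010 popcount=3 -> skip
r=43=101011 popcount=4 -> KEEP
r=44=101100 popcount=3 -> skip
r=45=101101 popcount=4 -> KEEP
r=46=101110 popcount=4 -> KEEP
r=47=101111 popcount=5 -> skip
r=48=110000 popcount=2 -> skip
r=49=110001 popcount=3 -> skip
r=50=110010 popcount=3 -> skip
r=51=110011 popcount=4 -> KEEP
r=52=110100 popcount=3 -> skip
r=53=110101 popcount=4 -> KEEP
r=54=110110 popcount=4 -> KEEP
r=55=110111 popcount=5 -> skip
r=56=111000 popcount=3 -> skip
r=57=111001 popcount=4 -> KEEP
r=58=111010 popcount=4 -> KEEP
r=59=111011 popcount=5 -> skip
r=60=111100 popcount=4 -> KEEP
r=61=111101 popcount=5 -> skip
r=62=111110 popcount=5 -> skip
r=63=111111 popcount=6 -> skip
r=64=1000000 popcount=1 -> skip
Kept rows: 23 27 29 30 39 43 45 46 51 53 54 57 58 60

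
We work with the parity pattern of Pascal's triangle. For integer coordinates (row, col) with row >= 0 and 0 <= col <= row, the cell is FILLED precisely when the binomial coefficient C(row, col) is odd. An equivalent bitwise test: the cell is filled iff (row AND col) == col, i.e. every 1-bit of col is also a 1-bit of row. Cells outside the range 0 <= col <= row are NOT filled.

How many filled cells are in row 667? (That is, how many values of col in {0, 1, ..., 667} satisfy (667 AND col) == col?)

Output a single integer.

667 in binary = 1010011011
popcount(667) = number of 1-bits in 1010011011 = 6
A col c satisfies (667 AND c) == c iff every set bit of c is also set in 667; each of the 6 set bits of 667 can independently be on or off in c.
count = 2^6 = 64

Answer: 64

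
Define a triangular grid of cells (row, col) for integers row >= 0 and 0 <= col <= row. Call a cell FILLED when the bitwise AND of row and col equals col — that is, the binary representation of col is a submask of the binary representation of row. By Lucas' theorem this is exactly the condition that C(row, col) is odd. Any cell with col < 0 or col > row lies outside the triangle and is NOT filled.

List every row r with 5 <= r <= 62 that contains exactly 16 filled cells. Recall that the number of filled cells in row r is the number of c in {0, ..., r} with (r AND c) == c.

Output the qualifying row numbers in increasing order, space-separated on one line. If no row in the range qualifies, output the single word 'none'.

Answer: 15 23 27 29 30 39 43 45 46 51 53 54 57 58 60

Derivation:
Row r has 2^popcount(r) filled cells, so we need popcount(r) = log2(16) = 4.
Scan r = 5..62 and keep those with exactly 4 one-bits:
r=5=101 popcount=2 -> skip
r=6=110 popcount=2 -> skip
r=7=111 popcount=3 -> skip
r=8=1000 popcount=1 -> skip
r=9=1001 popcount=2 -> skip
r=10=1010 popcount=2 -> skip
r=11=1011 popcount=3 -> skip
r=12=1100 popcount=2 -> skip
r=13=1101 popcount=3 -> skip
r=14=1110 popcount=3 -> skip
r=15=1111 popcount=4 -> KEEP
r=16=10000 popcount=1 -> skip
r=17=10001 popcount=2 -> skip
r=18=10010 popcount=2 -> skip
r=19=10011 popcount=3 -> skip
r=20=10100 popcount=2 -> skip
r=21=10101 popcount=3 -> skip
r=22=10110 popcount=3 -> skip
r=23=10111 popcount=4 -> KEEP
r=24=11000 popcount=2 -> skip
r=25=11001 popcount=3 -> skip
r=26=11010 popcount=3 -> skip
r=27=11011 popcount=4 -> KEEP
r=28=11100 popcount=3 -> skip
r=29=11101 popcount=4 -> KEEP
r=30=11110 popcount=4 -> KEEP
r=31=11111 popcount=5 -> skip
r=32=100000 popcount=1 -> skip
r=33=100001 popcount=2 -> skip
r=34=100010 popcount=2 -> skip
r=35=100011 popcount=3 -> skip
r=36=100100 popcount=2 -> skip
r=37=100101 popcount=3 -> skip
r=38=100110 popcount=3 -> skip
r=39=100111 popcount=4 -> KEEP
r=40=101000 popcount=2 -> skip
r=41=101001 popcount=3 -> skip
r=42=101010 popcount=3 -> skip
r=43=101011 popcount=4 -> KEEP
r=44=101100 popcount=3 -> skip
r=45=101101 popcount=4 -> KEEP
r=46=101110 popcount=4 -> KEEP
r=47=101111 popcount=5 -> skip
r=48=110000 popcount=2 -> skip
r=49=110001 popcount=3 -> skip
r=50=110010 popcount=3 -> skip
r=51=110011 popcount=4 -> KEEP
r=52=110100 popcount=3 -> skip
r=53=110101 popcount=4 -> KEEP
r=54=110110 popcount=4 -> KEEP
r=55=110111 popcount=5 -> skip
r=56=111000 popcount=3 -> skip
r=57=111001 popcount=4 -> KEEP
r=58=111010 popcount=4 -> KEEP
r=59=111011 popcount=5 -> skip
r=60=111100 popcount=4 -> KEEP
r=61=111101 popcount=5 -> skip
r=62=111110 popcount=5 -> skip
Kept rows: 15 23 27 29 30 39 43 45 46 51 53 54 57 58 60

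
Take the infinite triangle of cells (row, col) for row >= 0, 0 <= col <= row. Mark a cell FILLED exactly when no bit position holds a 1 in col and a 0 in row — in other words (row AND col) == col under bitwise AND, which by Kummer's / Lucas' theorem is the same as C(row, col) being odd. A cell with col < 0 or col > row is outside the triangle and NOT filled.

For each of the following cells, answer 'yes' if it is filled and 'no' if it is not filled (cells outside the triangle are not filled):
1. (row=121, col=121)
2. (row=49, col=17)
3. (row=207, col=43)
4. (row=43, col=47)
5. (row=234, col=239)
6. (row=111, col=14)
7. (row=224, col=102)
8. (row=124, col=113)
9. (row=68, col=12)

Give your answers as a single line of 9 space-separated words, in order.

(121,121): row=0b1111001, col=0b1111001, row AND col = 0b1111001 = 121; 121 == 121 -> filled
(49,17): row=0b110001, col=0b10001, row AND col = 0b10001 = 17; 17 == 17 -> filled
(207,43): row=0b11001111, col=0b101011, row AND col = 0b1011 = 11; 11 != 43 -> empty
(43,47): col outside [0, 43] -> not filled
(234,239): col outside [0, 234] -> not filled
(111,14): row=0b1101111, col=0b1110, row AND col = 0b1110 = 14; 14 == 14 -> filled
(224,102): row=0b11100000, col=0b1100110, row AND col = 0b1100000 = 96; 96 != 102 -> empty
(124,113): row=0b1111100, col=0b1110001, row AND col = 0b1110000 = 112; 112 != 113 -> empty
(68,12): row=0b1000100, col=0b1100, row AND col = 0b100 = 4; 4 != 12 -> empty

Answer: yes yes no no no yes no no no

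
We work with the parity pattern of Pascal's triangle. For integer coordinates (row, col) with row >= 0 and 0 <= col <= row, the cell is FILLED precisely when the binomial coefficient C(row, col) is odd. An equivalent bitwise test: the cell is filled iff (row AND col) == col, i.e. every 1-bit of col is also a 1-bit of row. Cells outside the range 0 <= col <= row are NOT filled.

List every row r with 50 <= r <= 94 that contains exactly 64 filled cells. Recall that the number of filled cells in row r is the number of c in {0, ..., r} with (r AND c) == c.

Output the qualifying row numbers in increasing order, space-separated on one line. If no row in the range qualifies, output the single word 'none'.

Row r has 2^popcount(r) filled cells, so we need popcount(r) = log2(64) = 6.
Scan r = 50..94 and keep those with exactly 6 one-bits:
r=50=110010 popcount=3 -> skip
r=51=110011 popcount=4 -> skip
r=52=110100 popcount=3 -> skip
r=53=110101 popcount=4 -> skip
r=54=110110 popcount=4 -> skip
r=55=110111 popcount=5 -> skip
r=56=111000 popcount=3 -> skip
r=57=111001 popcount=4 -> skip
r=58=111010 popcount=4 -> skip
r=59=111011 popcount=5 -> skip
r=60=111100 popcount=4 -> skip
r=61=111101 popcount=5 -> skip
r=62=111110 popcount=5 -> skip
r=63=111111 popcount=6 -> KEEP
r=64=1000000 popcount=1 -> skip
r=65=1000001 popcount=2 -> skip
r=66=1000010 popcount=2 -> skip
r=67=1000011 popcount=3 -> skip
r=68=1000100 popcount=2 -> skip
r=69=1000101 popcount=3 -> skip
r=70=1000110 popcount=3 -> skip
r=71=1000111 popcount=4 -> skip
r=72=1001000 popcount=2 -> skip
r=73=1001001 popcount=3 -> skip
r=74=1001010 popcount=3 -> skip
r=75=1001011 popcount=4 -> skip
r=76=1001100 popcount=3 -> skip
r=77=1001101 popcount=4 -> skip
r=78=1001110 popcount=4 -> skip
r=79=1001111 popcount=5 -> skip
r=80=1010000 popcount=2 -> skip
r=81=1010001 popcount=3 -> skip
r=82=1010010 popcount=3 -> skip
r=83=1010011 popcount=4 -> skip
r=84=1010100 popcount=3 -> skip
r=85=1010101 popcount=4 -> skip
r=86=1010110 popcount=4 -> skip
r=87=1010111 popcount=5 -> skip
r=88=1011000 popcount=3 -> skip
r=89=1011001 popcount=4 -> skip
r=90=1011010 popcount=4 -> skip
r=91=1011011 popcount=5 -> skip
r=92=1011100 popcount=4 -> skip
r=93=1011101 popcount=5 -> skip
r=94=1011110 popcount=5 -> skip
Kept rows: 63

Answer: 63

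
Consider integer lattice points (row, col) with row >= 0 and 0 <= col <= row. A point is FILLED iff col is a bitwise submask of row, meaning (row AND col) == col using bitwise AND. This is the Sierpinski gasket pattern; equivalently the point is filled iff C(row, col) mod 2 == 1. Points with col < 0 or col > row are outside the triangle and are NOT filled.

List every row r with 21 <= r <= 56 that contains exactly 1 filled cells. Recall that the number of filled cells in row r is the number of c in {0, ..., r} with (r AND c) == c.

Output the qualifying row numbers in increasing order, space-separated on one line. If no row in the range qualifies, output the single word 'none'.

Row r has 2^popcount(r) filled cells, so we need popcount(r) = log2(1) = 0.
Scan r = 21..56 and keep those with exactly 0 one-bits:
r=21=10101 popcount=3 -> skip
r=22=10110 popcount=3 -> skip
r=23=10111 popcount=4 -> skip
r=24=11000 popcount=2 -> skip
r=25=11001 popcount=3 -> skip
r=26=11010 popcount=3 -> skip
r=27=11011 popcount=4 -> skip
r=28=11100 popcount=3 -> skip
r=29=11101 popcount=4 -> skip
r=30=11110 popcount=4 -> skip
r=31=11111 popcount=5 -> skip
r=32=100000 popcount=1 -> skip
r=33=100001 popcount=2 -> skip
r=34=100010 popcount=2 -> skip
r=35=100011 popcount=3 -> skip
r=36=100100 popcount=2 -> skip
r=37=100101 popcount=3 -> skip
r=38=100110 popcount=3 -> skip
r=39=100111 popcount=4 -> skip
r=40=101000 popcount=2 -> skip
r=41=101001 popcount=3 -> skip
r=42=101010 popcount=3 -> skip
r=43=101011 popcount=4 -> skip
r=44=101100 popcount=3 -> skip
r=45=101101 popcount=4 -> skip
r=46=101110 popcount=4 -> skip
r=47=101111 popcount=5 -> skip
r=48=110000 popcount=2 -> skip
r=49=110001 popcount=3 -> skip
r=50=110010 popcount=3 -> skip
r=51=110011 popcount=4 -> skip
r=52=110100 popcount=3 -> skip
r=53=110101 popcount=4 -> skip
r=54=110110 popcount=4 -> skip
r=55=110111 popcount=5 -> skip
r=56=111000 popcount=3 -> skip
Kept rows: none

Answer: none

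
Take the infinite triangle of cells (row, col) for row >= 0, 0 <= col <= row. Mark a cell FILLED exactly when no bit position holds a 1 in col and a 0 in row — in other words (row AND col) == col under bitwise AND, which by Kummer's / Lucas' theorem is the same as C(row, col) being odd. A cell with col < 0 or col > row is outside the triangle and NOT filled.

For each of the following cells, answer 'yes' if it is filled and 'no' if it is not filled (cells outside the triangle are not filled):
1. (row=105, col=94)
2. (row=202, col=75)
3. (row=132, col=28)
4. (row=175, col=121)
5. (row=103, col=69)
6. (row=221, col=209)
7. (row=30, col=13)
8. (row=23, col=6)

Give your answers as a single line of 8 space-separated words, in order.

Answer: no no no no yes yes no yes

Derivation:
(105,94): row=0b1101001, col=0b1011110, row AND col = 0b1001000 = 72; 72 != 94 -> empty
(202,75): row=0b11001010, col=0b1001011, row AND col = 0b1001010 = 74; 74 != 75 -> empty
(132,28): row=0b10000100, col=0b11100, row AND col = 0b100 = 4; 4 != 28 -> empty
(175,121): row=0b10101111, col=0b1111001, row AND col = 0b101001 = 41; 41 != 121 -> empty
(103,69): row=0b1100111, col=0b1000101, row AND col = 0b1000101 = 69; 69 == 69 -> filled
(221,209): row=0b11011101, col=0b11010001, row AND col = 0b11010001 = 209; 209 == 209 -> filled
(30,13): row=0b11110, col=0b1101, row AND col = 0b1100 = 12; 12 != 13 -> empty
(23,6): row=0b10111, col=0b110, row AND col = 0b110 = 6; 6 == 6 -> filled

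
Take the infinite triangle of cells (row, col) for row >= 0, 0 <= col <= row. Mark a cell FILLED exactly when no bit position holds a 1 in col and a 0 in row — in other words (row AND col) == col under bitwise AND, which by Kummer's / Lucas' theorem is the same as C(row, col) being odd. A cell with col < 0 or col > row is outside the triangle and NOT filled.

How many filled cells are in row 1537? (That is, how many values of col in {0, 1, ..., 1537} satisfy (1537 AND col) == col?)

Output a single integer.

Answer: 8

Derivation:
1537 in binary = 11000000001
popcount(1537) = number of 1-bits in 11000000001 = 3
A col c satisfies (1537 AND c) == c iff every set bit of c is also set in 1537; each of the 3 set bits of 1537 can independently be on or off in c.
count = 2^3 = 8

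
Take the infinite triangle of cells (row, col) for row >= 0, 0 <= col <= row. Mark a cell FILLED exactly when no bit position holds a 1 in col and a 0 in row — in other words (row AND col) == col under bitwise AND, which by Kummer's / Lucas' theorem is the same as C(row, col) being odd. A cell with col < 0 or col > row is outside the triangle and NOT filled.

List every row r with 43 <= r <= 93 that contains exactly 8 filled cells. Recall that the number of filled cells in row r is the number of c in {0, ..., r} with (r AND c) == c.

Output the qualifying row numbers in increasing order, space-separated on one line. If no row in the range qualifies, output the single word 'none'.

Row r has 2^popcount(r) filled cells, so we need popcount(r) = log2(8) = 3.
Scan r = 43..93 and keep those with exactly 3 one-bits:
r=43=101011 popcount=4 -> skip
r=44=101100 popcount=3 -> KEEP
r=45=101101 popcount=4 -> skip
r=46=101110 popcount=4 -> skip
r=47=101111 popcount=5 -> skip
r=48=110000 popcount=2 -> skip
r=49=110001 popcount=3 -> KEEP
r=50=110010 popcount=3 -> KEEP
r=51=110011 popcount=4 -> skip
r=52=110100 popcount=3 -> KEEP
r=53=110101 popcount=4 -> skip
r=54=110110 popcount=4 -> skip
r=55=110111 popcount=5 -> skip
r=56=111000 popcount=3 -> KEEP
r=57=111001 popcount=4 -> skip
r=58=111010 popcount=4 -> skip
r=59=111011 popcount=5 -> skip
r=60=111100 popcount=4 -> skip
r=61=111101 popcount=5 -> skip
r=62=111110 popcount=5 -> skip
r=63=111111 popcount=6 -> skip
r=64=1000000 popcount=1 -> skip
r=65=1000001 popcount=2 -> skip
r=66=1000010 popcount=2 -> skip
r=67=1000011 popcount=3 -> KEEP
r=68=1000100 popcount=2 -> skip
r=69=1000101 popcount=3 -> KEEP
r=70=1000110 popcount=3 -> KEEP
r=71=1000111 popcount=4 -> skip
r=72=1001000 popcount=2 -> skip
r=73=1001001 popcount=3 -> KEEP
r=74=1001010 popcount=3 -> KEEP
r=75=1001011 popcount=4 -> skip
r=76=1001100 popcount=3 -> KEEP
r=77=1001101 popcount=4 -> skip
r=78=1001110 popcount=4 -> skip
r=79=1001111 popcount=5 -> skip
r=80=1010000 popcount=2 -> skip
r=81=1010001 popcount=3 -> KEEP
r=82=1010010 popcount=3 -> KEEP
r=83=1010011 popcount=4 -> skip
r=84=1010100 popcount=3 -> KEEP
r=85=1010101 popcount=4 -> skip
r=86=1010110 popcount=4 -> skip
r=87=1010111 popcount=5 -> skip
r=88=1011000 popcount=3 -> KEEP
r=89=1011001 popcount=4 -> skip
r=90=1011010 popcount=4 -> skip
r=91=1011011 popcount=5 -> skip
r=92=1011100 popcount=4 -> skip
r=93=1011101 popcount=5 -> skip
Kept rows: 44 49 50 52 56 67 69 70 73 74 76 81 82 84 88

Answer: 44 49 50 52 56 67 69 70 73 74 76 81 82 84 88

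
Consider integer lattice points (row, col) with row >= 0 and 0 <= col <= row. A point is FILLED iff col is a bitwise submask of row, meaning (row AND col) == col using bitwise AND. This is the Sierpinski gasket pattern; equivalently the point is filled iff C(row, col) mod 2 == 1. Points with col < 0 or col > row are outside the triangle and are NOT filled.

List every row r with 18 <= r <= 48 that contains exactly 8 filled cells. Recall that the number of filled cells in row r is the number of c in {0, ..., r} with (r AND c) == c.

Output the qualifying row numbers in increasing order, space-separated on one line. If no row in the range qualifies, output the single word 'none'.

Answer: 19 21 22 25 26 28 35 37 38 41 42 44

Derivation:
Row r has 2^popcount(r) filled cells, so we need popcount(r) = log2(8) = 3.
Scan r = 18..48 and keep those with exactly 3 one-bits:
r=18=10010 popcount=2 -> skip
r=19=10011 popcount=3 -> KEEP
r=20=10100 popcount=2 -> skip
r=21=10101 popcount=3 -> KEEP
r=22=10110 popcount=3 -> KEEP
r=23=10111 popcount=4 -> skip
r=24=11000 popcount=2 -> skip
r=25=11001 popcount=3 -> KEEP
r=26=11010 popcount=3 -> KEEP
r=27=11011 popcount=4 -> skip
r=28=11100 popcount=3 -> KEEP
r=29=11101 popcount=4 -> skip
r=30=11110 popcount=4 -> skip
r=31=11111 popcount=5 -> skip
r=32=100000 popcount=1 -> skip
r=33=100001 popcount=2 -> skip
r=34=100010 popcount=2 -> skip
r=35=100011 popcount=3 -> KEEP
r=36=100100 popcount=2 -> skip
r=37=100101 popcount=3 -> KEEP
r=38=100110 popcount=3 -> KEEP
r=39=100111 popcount=4 -> skip
r=40=101000 popcount=2 -> skip
r=41=101001 popcount=3 -> KEEP
r=42=101010 popcount=3 -> KEEP
r=43=101011 popcount=4 -> skip
r=44=101100 popcount=3 -> KEEP
r=45=101101 popcount=4 -> skip
r=46=101110 popcount=4 -> skip
r=47=101111 popcount=5 -> skip
r=48=110000 popcount=2 -> skip
Kept rows: 19 21 22 25 26 28 35 37 38 41 42 44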